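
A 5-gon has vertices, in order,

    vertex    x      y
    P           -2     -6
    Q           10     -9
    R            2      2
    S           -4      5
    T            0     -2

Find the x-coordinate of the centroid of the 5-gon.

Apply the shoelace (surveyor's) formula. First the cross-terms c_i = x_i·y_{i+1} − x_{i+1}·y_i:
  78, 38, 18, 8, -4  ⇒  2A = 138, A = 69.
Then Σ (x_i + x_{i+1})·c_i = 1020, so x̄ = 1020 / (6·69) = 170/69.

170/69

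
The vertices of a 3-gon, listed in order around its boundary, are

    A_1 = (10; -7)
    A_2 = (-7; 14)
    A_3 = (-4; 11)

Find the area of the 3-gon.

Σ = (91) + (-21) + (-82) = -12
Area = |Σ|/2 = 6.

6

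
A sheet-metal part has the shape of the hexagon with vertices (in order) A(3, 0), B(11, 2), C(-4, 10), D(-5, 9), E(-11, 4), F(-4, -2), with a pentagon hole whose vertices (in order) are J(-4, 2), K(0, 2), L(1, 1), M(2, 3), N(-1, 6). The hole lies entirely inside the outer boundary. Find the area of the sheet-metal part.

116.5

Outer boundary:
Apply the surveyor's formula: 2A = Σ (x_i·y_{i+1} − x_{i+1}·y_i), indices taken mod 6.
Σ = (6) + (118) + (14) + (79) + (38) + (6) = 261
Area = |Σ|/2 = 130.5.
Hole:
Apply the shoelace (surveyor's) formula: 2A = Σ (x_i·y_{i+1} − x_{i+1}·y_i), indices taken mod 5.
Σ = (-8) + (-2) + (1) + (15) + (22) = 28
Area = |Σ|/2 = 14.
Net area = 130.5 − 14 = 116.5.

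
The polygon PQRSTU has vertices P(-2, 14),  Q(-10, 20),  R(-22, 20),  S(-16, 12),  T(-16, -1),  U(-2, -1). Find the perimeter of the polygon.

74

|PQ| = √((-8)² + (6)²) = √100 = 10
|QR| = √((-12)² + (0)²) = √144 = 12
|RS| = √((6)² + (-8)²) = √100 = 10
|ST| = √((0)² + (-13)²) = √169 = 13
|TU| = √((14)² + (0)²) = √196 = 14
|UP| = √((0)² + (15)²) = √225 = 15
Perimeter = 10 + 12 + 10 + 13 + 14 + 15 = 74.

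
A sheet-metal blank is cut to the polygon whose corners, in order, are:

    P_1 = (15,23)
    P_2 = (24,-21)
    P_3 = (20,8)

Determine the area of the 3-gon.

42.5

Apply the shoelace (surveyor's) formula: 2A = Σ (x_i·y_{i+1} − x_{i+1}·y_i), indices taken mod 3.
P_1→P_2: (15)(-21) − (24)(23) = -867
P_2→P_3: (24)(8) − (20)(-21) = 612
P_3→P_1: (20)(23) − (15)(8) = 340
Σ = 85
Area = |Σ|/2 = 42.5.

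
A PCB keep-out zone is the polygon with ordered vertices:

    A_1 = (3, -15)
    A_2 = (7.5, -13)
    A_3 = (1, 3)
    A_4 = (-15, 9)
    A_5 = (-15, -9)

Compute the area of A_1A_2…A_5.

342.5

Apply the shoelace (surveyor's) formula: 2A = Σ (x_i·y_{i+1} − x_{i+1}·y_i), indices taken mod 5.
A_1→A_2: (3)(-13) − (7.5)(-15) = 73.5
A_2→A_3: (7.5)(3) − (1)(-13) = 35.5
A_3→A_4: (1)(9) − (-15)(3) = 54
A_4→A_5: (-15)(-9) − (-15)(9) = 270
A_5→A_1: (-15)(-15) − (3)(-9) = 252
Σ = 685
Area = |Σ|/2 = 342.5.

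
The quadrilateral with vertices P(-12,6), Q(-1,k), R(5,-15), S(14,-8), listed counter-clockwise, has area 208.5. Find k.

The doubled signed area Σ (x_i y_{i+1} − x_{i+1} y_i) is linear in k.
With k=0 it equals 179; the coefficient of k is -17 (from the two edges through Q).
So -17·k + 179 = 2·208.5 = 417 ⇒ k = -14.

-14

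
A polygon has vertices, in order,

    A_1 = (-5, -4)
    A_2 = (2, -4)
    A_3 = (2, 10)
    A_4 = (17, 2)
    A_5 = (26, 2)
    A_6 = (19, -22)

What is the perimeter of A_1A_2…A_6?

102

|A_1A_2| = √((7)² + (0)²) = √49 = 7
|A_2A_3| = √((0)² + (14)²) = √196 = 14
|A_3A_4| = √((15)² + (-8)²) = √289 = 17
|A_4A_5| = √((9)² + (0)²) = √81 = 9
|A_5A_6| = √((-7)² + (-24)²) = √625 = 25
|A_6A_1| = √((-24)² + (18)²) = √900 = 30
Perimeter = 7 + 14 + 17 + 9 + 25 + 30 = 102.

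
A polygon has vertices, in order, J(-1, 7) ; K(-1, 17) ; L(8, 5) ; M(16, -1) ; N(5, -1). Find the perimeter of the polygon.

56

|JK| = √((0)² + (10)²) = √100 = 10
|KL| = √((9)² + (-12)²) = √225 = 15
|LM| = √((8)² + (-6)²) = √100 = 10
|MN| = √((-11)² + (0)²) = √121 = 11
|NJ| = √((-6)² + (8)²) = √100 = 10
Perimeter = 10 + 15 + 10 + 11 + 10 = 56.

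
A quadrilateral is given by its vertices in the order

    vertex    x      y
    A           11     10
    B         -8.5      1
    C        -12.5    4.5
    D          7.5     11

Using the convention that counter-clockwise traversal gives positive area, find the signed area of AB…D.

-73.5

A→B: (11)(1) − (-8.5)(10) = 96
B→C: (-8.5)(4.5) − (-12.5)(1) = -25.75
C→D: (-12.5)(11) − (7.5)(4.5) = -171.25
D→A: (7.5)(10) − (11)(11) = -46
Σ = -147
Signed area = Σ/2 = -73.5 (negative ⇒ clockwise traversal).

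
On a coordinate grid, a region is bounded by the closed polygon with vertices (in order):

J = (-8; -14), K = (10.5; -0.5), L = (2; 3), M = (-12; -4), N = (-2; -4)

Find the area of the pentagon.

Apply the shoelace (surveyor's) formula: 2A = Σ (x_i·y_{i+1} − x_{i+1}·y_i), indices taken mod 5.
Σ = (151) + (32.5) + (28) + (40) + (-4) = 247.5
Area = |Σ|/2 = 123.75.

123.75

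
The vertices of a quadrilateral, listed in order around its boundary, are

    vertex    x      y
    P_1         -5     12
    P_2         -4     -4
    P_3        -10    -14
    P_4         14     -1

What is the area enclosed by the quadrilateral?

226.5

Σ = (68) + (16) + (206) + (163) = 453
Area = |Σ|/2 = 226.5.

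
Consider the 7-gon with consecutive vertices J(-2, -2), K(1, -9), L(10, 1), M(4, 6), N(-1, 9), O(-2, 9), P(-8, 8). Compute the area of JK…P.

153

Apply Gauss's area formula: 2A = Σ (x_i·y_{i+1} − x_{i+1}·y_i), indices taken mod 7.
J→K: (-2)(-9) − (1)(-2) = 20
K→L: (1)(1) − (10)(-9) = 91
L→M: (10)(6) − (4)(1) = 56
M→N: (4)(9) − (-1)(6) = 42
N→O: (-1)(9) − (-2)(9) = 9
O→P: (-2)(8) − (-8)(9) = 56
P→J: (-8)(-2) − (-2)(8) = 32
Σ = 306
Area = |Σ|/2 = 153.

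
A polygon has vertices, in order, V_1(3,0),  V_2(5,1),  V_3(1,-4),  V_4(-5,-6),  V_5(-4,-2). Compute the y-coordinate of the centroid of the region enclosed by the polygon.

Apply the surveyor's formula. First the cross-terms c_i = x_i·y_{i+1} − x_{i+1}·y_i:
  3, -21, -26, -14, 6  ⇒  2A = -52, A = -26.
Then Σ (y_i + y_{i+1})·c_i = 426, so ȳ = 426 / (6·(-26)) = -71/26.

-71/26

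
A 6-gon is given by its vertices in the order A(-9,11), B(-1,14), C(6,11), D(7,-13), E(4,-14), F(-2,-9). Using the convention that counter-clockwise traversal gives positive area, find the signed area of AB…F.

Σ = (-115) + (-95) + (-155) + (-46) + (-64) + (-103) = -578
Signed area = Σ/2 = -289 (negative ⇒ clockwise traversal).

-289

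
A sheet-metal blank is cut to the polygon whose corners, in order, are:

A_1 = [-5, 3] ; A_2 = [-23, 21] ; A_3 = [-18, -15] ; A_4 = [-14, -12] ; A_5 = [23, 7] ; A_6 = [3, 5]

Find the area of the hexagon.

Apply the shoelace (surveyor's) formula: 2A = Σ (x_i·y_{i+1} − x_{i+1}·y_i), indices taken mod 6.
Σ = (-36) + (723) + (6) + (178) + (94) + (34) = 999
Area = |Σ|/2 = 499.5.

499.5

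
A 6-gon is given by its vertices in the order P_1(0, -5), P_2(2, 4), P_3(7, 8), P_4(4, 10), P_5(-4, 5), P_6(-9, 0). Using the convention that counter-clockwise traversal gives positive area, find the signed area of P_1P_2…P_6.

93

Apply the shoelace (surveyor's) formula: 2A = Σ (x_i·y_{i+1} − x_{i+1}·y_i), indices taken mod 6.
P_1→P_2: (0)(4) − (2)(-5) = 10
P_2→P_3: (2)(8) − (7)(4) = -12
P_3→P_4: (7)(10) − (4)(8) = 38
P_4→P_5: (4)(5) − (-4)(10) = 60
P_5→P_6: (-4)(0) − (-9)(5) = 45
P_6→P_1: (-9)(-5) − (0)(0) = 45
Σ = 186
Signed area = Σ/2 = 93 (positive ⇒ counter-clockwise traversal).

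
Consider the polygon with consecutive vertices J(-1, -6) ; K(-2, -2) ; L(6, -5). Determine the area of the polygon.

14.5

Apply Gauss's area formula: 2A = Σ (x_i·y_{i+1} − x_{i+1}·y_i), indices taken mod 3.
Σ = (-10) + (22) + (-41) = -29
Area = |Σ|/2 = 14.5.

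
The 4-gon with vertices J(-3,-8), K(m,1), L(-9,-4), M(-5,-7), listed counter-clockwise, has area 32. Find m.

The doubled signed area Σ (x_i y_{i+1} − x_{i+1} y_i) is linear in m.
With m=0 it equals 68; the coefficient of m is 4 (from the two edges through K).
So 4·m + 68 = 2·32 = 64 ⇒ m = -1.

-1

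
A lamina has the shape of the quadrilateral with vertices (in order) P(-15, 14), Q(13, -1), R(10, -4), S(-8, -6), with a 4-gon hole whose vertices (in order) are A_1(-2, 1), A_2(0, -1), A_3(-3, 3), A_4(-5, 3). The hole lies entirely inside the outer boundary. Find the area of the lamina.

248.5

Outer boundary:
Apply the surveyor's formula: 2A = Σ (x_i·y_{i+1} − x_{i+1}·y_i), indices taken mod 4.
Cross-terms: -167, -42, -92, -202  ⇒  Σ = -503
Area = |Σ|/2 = 251.5.
Hole:
Σ = (2) + (-3) + (6) + (1) = 6
Area = |Σ|/2 = 3.
Net area = 251.5 − 3 = 248.5.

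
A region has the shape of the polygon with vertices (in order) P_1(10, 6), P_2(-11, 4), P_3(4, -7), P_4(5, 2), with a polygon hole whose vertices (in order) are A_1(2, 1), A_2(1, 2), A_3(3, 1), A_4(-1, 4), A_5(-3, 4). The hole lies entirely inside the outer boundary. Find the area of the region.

106

Outer boundary:
Apply the surveyor's formula: 2A = Σ (x_i·y_{i+1} − x_{i+1}·y_i), indices taken mod 4.
Cross-terms: 106, 61, 43, 10  ⇒  Σ = 220
Area = |Σ|/2 = 110.
Hole:
Apply the surveyor's formula: 2A = Σ (x_i·y_{i+1} − x_{i+1}·y_i), indices taken mod 5.
Σ = (3) + (-5) + (13) + (8) + (-11) = 8
Area = |Σ|/2 = 4.
Net area = 110 − 4 = 106.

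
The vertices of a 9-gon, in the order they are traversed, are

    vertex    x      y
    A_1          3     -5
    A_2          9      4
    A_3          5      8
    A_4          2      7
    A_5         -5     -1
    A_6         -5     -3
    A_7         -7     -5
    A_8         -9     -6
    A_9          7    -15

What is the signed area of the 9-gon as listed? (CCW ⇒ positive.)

179.5

Apply Gauss's area formula: 2A = Σ (x_i·y_{i+1} − x_{i+1}·y_i), indices taken mod 9.
A_1→A_2: (3)(4) − (9)(-5) = 57
A_2→A_3: (9)(8) − (5)(4) = 52
A_3→A_4: (5)(7) − (2)(8) = 19
A_4→A_5: (2)(-1) − (-5)(7) = 33
A_5→A_6: (-5)(-3) − (-5)(-1) = 10
A_6→A_7: (-5)(-5) − (-7)(-3) = 4
A_7→A_8: (-7)(-6) − (-9)(-5) = -3
A_8→A_9: (-9)(-15) − (7)(-6) = 177
A_9→A_1: (7)(-5) − (3)(-15) = 10
Σ = 359
Signed area = Σ/2 = 179.5 (positive ⇒ counter-clockwise traversal).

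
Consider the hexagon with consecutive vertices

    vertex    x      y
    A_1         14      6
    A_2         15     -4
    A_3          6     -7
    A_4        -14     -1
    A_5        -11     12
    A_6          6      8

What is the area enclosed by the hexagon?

Apply Gauss's area formula: 2A = Σ (x_i·y_{i+1} − x_{i+1}·y_i), indices taken mod 6.
Cross-terms: -146, -81, -104, -179, -160, -76  ⇒  Σ = -746
Area = |Σ|/2 = 373.

373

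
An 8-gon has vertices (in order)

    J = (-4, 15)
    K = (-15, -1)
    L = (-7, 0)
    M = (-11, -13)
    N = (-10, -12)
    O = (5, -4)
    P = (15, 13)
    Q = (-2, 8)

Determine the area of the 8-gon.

Σ = (229) + (-7) + (91) + (2) + (100) + (125) + (146) + (2) = 688
Area = |Σ|/2 = 344.

344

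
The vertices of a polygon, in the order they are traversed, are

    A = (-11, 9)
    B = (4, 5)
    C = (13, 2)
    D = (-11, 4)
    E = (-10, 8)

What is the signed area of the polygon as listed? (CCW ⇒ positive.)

-62

Σ = (-91) + (-57) + (74) + (-48) + (-2) = -124
Signed area = Σ/2 = -62 (negative ⇒ clockwise traversal).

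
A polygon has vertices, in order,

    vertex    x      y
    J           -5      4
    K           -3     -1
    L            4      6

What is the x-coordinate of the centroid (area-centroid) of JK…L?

-4/3

Apply the shoelace formula. First the cross-terms c_i = x_i·y_{i+1} − x_{i+1}·y_i:
  17, -14, 46  ⇒  2A = 49, A = 24.5.
Then Σ (x_i + x_{i+1})·c_i = -196, so x̄ = -196 / (6·24.5) = -4/3.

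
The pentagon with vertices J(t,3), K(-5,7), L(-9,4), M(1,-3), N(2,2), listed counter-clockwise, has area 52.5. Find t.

2

Write out the shoelace sum; only the two edges meeting at J involve t:
2·Area = [(2·3 − t·2) + (t·7 − (-5)·3)] + 74
       = 5·t + 95 = 105
⇒ t = 2.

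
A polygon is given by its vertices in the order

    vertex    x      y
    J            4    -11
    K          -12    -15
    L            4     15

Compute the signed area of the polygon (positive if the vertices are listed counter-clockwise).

Cross-terms: -192, -120, -104  ⇒  Σ = -416
Signed area = Σ/2 = -208 (negative ⇒ clockwise traversal).

-208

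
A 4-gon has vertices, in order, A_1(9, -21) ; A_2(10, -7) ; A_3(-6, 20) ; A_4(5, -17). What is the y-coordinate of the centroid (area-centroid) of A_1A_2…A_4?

Apply Gauss's area formula. First the cross-terms c_i = x_i·y_{i+1} − x_{i+1}·y_i:
  147, 158, 2, 48  ⇒  2A = 355, A = 177.5.
Then Σ (y_i + y_{i+1})·c_i = -3880, so ȳ = -3880 / (6·177.5) = -776/213.

-776/213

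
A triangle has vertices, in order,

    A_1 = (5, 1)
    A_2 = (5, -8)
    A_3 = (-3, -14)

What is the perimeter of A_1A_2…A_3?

|A_1A_2| = √((0)² + (-9)²) = √81 = 9
|A_2A_3| = √((-8)² + (-6)²) = √100 = 10
|A_3A_1| = √((8)² + (15)²) = √289 = 17
Perimeter = 9 + 10 + 17 = 36.

36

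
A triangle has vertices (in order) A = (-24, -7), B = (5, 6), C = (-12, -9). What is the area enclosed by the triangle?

Σ = (-109) + (27) + (-132) = -214
Area = |Σ|/2 = 107.

107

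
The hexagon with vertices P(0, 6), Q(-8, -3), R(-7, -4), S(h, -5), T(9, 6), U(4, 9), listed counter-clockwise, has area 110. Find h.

0

The doubled signed area Σ (x_i y_{i+1} − x_{i+1} y_i) is linear in h.
With h=0 it equals 220; the coefficient of h is 10 (from the two edges through S).
So 10·h + 220 = 2·110 = 220 ⇒ h = 0.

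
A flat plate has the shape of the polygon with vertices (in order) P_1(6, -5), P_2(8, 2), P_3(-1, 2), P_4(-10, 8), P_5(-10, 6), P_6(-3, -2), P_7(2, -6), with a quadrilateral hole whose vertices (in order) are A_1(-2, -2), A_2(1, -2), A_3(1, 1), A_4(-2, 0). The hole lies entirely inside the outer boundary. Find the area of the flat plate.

Outer boundary:
Apply Gauss's area formula: 2A = Σ (x_i·y_{i+1} − x_{i+1}·y_i), indices taken mod 7.
Cross-terms: 52, 18, 12, 20, 38, 22, 26  ⇒  Σ = 188
Area = |Σ|/2 = 94.
Hole:
Apply the surveyor's formula: 2A = Σ (x_i·y_{i+1} − x_{i+1}·y_i), indices taken mod 4.
Σ = (6) + (3) + (2) + (4) = 15
Area = |Σ|/2 = 7.5.
Net area = 94 − 7.5 = 86.5.

86.5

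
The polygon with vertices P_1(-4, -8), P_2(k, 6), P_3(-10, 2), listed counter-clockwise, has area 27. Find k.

-7

Write out the shoelace sum; only the two edges meeting at P_2 involve k:
2·Area = [((-4)·6 − k·(-8)) + (k·2 − (-10)·6)] + 88
       = 10·k + 124 = 54
⇒ k = -7.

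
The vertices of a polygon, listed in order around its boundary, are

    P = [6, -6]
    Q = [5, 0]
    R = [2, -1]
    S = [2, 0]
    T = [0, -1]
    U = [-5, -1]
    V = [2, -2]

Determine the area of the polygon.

Σ = (30) + (-5) + (2) + (-2) + (-5) + (12) + (0) = 32
Area = |Σ|/2 = 16.

16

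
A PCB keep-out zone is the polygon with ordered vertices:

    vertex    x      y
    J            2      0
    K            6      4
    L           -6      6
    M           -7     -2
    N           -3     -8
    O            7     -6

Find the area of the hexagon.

129

Apply the shoelace (surveyor's) formula: 2A = Σ (x_i·y_{i+1} − x_{i+1}·y_i), indices taken mod 6.
Cross-terms: 8, 60, 54, 50, 74, 12  ⇒  Σ = 258
Area = |Σ|/2 = 129.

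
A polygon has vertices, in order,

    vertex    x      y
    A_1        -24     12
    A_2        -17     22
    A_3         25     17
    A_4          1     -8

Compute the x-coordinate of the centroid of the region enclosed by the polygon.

Apply Gauss's area formula. First the cross-terms c_i = x_i·y_{i+1} − x_{i+1}·y_i:
  -324, -839, -217, -180  ⇒  2A = -1560, A = -780.
Then Σ (x_i + x_{i+1})·c_i = 5070, so x̄ = 5070 / (6·(-780)) = -13/12.

-13/12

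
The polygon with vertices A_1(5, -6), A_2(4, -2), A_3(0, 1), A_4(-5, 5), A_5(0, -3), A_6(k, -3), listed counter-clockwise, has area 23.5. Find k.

The doubled signed area Σ (x_i y_{i+1} − x_{i+1} y_i) is linear in k.
With k=0 it equals 53; the coefficient of k is -3 (from the two edges through A_6).
So -3·k + 53 = 2·23.5 = 47 ⇒ k = 2.

2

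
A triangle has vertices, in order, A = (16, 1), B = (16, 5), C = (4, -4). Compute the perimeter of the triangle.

32

|AB| = √((0)² + (4)²) = √16 = 4
|BC| = √((-12)² + (-9)²) = √225 = 15
|CA| = √((12)² + (5)²) = √169 = 13
Perimeter = 4 + 15 + 13 = 32.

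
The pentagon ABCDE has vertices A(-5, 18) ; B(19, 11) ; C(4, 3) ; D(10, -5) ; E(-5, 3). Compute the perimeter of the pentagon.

|AB| = √((24)² + (-7)²) = √625 = 25
|BC| = √((-15)² + (-8)²) = √289 = 17
|CD| = √((6)² + (-8)²) = √100 = 10
|DE| = √((-15)² + (8)²) = √289 = 17
|EA| = √((0)² + (15)²) = √225 = 15
Perimeter = 25 + 17 + 10 + 17 + 15 = 84.

84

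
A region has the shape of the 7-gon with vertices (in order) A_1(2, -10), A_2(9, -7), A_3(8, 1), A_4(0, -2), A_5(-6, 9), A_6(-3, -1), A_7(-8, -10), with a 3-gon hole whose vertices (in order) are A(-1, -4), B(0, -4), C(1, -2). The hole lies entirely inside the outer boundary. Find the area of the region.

Outer boundary:
Apply the shoelace (surveyor's) formula: 2A = Σ (x_i·y_{i+1} − x_{i+1}·y_i), indices taken mod 7.
Σ = (76) + (65) + (-16) + (-12) + (33) + (22) + (100) = 268
Area = |Σ|/2 = 134.
Hole:
Cross-terms: 4, 4, -6  ⇒  Σ = 2
Area = |Σ|/2 = 1.
Net area = 134 − 1 = 133.

133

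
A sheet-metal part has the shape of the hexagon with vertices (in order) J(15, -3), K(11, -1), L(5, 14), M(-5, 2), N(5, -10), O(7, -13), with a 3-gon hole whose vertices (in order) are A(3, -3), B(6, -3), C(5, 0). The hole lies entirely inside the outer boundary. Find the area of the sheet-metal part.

Outer boundary:
Apply the surveyor's formula: 2A = Σ (x_i·y_{i+1} − x_{i+1}·y_i), indices taken mod 6.
Cross-terms: 18, 159, 80, 40, 5, 174  ⇒  Σ = 476
Area = |Σ|/2 = 238.
Hole:
Apply the surveyor's formula: 2A = Σ (x_i·y_{i+1} − x_{i+1}·y_i), indices taken mod 3.
Cross-terms: 9, 15, -15  ⇒  Σ = 9
Area = |Σ|/2 = 4.5.
Net area = 238 − 4.5 = 233.5.

233.5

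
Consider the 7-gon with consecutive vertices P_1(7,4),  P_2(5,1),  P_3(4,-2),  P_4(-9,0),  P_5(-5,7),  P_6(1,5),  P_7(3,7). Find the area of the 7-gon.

P_1→P_2: (7)(1) − (5)(4) = -13
P_2→P_3: (5)(-2) − (4)(1) = -14
P_3→P_4: (4)(0) − (-9)(-2) = -18
P_4→P_5: (-9)(7) − (-5)(0) = -63
P_5→P_6: (-5)(5) − (1)(7) = -32
P_6→P_7: (1)(7) − (3)(5) = -8
P_7→P_1: (3)(4) − (7)(7) = -37
Σ = -185
Area = |Σ|/2 = 92.5.

92.5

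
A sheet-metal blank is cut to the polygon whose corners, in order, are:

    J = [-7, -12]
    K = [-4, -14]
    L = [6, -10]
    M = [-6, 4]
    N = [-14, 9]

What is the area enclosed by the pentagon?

Apply Gauss's area formula: 2A = Σ (x_i·y_{i+1} − x_{i+1}·y_i), indices taken mod 5.
Cross-terms: 50, 124, -36, 2, 231  ⇒  Σ = 371
Area = |Σ|/2 = 185.5.

185.5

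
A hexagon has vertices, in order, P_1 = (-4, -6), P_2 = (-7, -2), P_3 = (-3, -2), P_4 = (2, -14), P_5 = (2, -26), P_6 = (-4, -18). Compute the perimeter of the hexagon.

|P_1P_2| = √((-3)² + (4)²) = √25 = 5
|P_2P_3| = √((4)² + (0)²) = √16 = 4
|P_3P_4| = √((5)² + (-12)²) = √169 = 13
|P_4P_5| = √((0)² + (-12)²) = √144 = 12
|P_5P_6| = √((-6)² + (8)²) = √100 = 10
|P_6P_1| = √((0)² + (12)²) = √144 = 12
Perimeter = 5 + 4 + 13 + 12 + 10 + 12 = 56.

56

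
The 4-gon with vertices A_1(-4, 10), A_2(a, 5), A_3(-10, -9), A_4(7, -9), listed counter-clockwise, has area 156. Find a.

Write out the shoelace sum; only the two edges meeting at A_2 involve a:
2·Area = [((-4)·5 − a·10) + (a·(-9) − (-10)·5)] + 187
       = -19·a + 217 = 312
⇒ a = -5.

-5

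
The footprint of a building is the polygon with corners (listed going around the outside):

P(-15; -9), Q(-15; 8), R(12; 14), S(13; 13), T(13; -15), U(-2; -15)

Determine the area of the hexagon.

Cross-terms: -255, -306, -26, -364, -225, -207  ⇒  Σ = -1383
Area = |Σ|/2 = 691.5.

691.5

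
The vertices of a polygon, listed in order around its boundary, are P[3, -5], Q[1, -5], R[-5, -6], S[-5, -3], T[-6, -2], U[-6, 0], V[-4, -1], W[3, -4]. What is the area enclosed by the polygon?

Apply the surveyor's formula: 2A = Σ (x_i·y_{i+1} − x_{i+1}·y_i), indices taken mod 8.
Cross-terms: -10, -31, -15, -8, -12, 6, 19, -3  ⇒  Σ = -54
Area = |Σ|/2 = 27.

27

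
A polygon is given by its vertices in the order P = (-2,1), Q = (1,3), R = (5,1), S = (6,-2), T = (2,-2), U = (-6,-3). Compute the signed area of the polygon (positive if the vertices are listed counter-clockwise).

-37.5

Apply the surveyor's formula: 2A = Σ (x_i·y_{i+1} − x_{i+1}·y_i), indices taken mod 6.
Cross-terms: -7, -14, -16, -8, -18, -12  ⇒  Σ = -75
Signed area = Σ/2 = -37.5 (negative ⇒ clockwise traversal).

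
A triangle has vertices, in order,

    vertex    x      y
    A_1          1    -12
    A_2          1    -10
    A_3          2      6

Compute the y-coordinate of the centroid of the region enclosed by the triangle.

Apply the shoelace (surveyor's) formula. First the cross-terms c_i = x_i·y_{i+1} − x_{i+1}·y_i:
  2, 26, -30  ⇒  2A = -2, A = -1.
Then Σ (y_i + y_{i+1})·c_i = 32, so ȳ = 32 / (6·(-1)) = -16/3.

-16/3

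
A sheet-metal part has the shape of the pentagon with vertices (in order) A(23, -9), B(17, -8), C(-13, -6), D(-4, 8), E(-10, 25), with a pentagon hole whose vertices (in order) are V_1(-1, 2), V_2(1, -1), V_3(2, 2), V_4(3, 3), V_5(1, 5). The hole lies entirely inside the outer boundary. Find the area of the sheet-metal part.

424

Outer boundary:
Cross-terms: -31, -206, -128, -20, -485  ⇒  Σ = -870
Area = |Σ|/2 = 435.
Hole:
Apply the shoelace (surveyor's) formula: 2A = Σ (x_i·y_{i+1} − x_{i+1}·y_i), indices taken mod 5.
Σ = (-1) + (4) + (0) + (12) + (7) = 22
Area = |Σ|/2 = 11.
Net area = 435 − 11 = 424.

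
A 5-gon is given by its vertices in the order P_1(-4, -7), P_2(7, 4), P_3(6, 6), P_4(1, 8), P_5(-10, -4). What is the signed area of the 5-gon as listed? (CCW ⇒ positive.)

Σ = (33) + (18) + (42) + (76) + (54) = 223
Signed area = Σ/2 = 111.5 (positive ⇒ counter-clockwise traversal).

111.5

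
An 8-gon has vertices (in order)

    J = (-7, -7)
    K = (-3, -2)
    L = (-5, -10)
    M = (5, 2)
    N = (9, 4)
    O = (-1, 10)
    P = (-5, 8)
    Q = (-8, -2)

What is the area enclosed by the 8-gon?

153.5

Apply the shoelace (surveyor's) formula: 2A = Σ (x_i·y_{i+1} − x_{i+1}·y_i), indices taken mod 8.
Cross-terms: -7, 20, 40, 2, 94, 42, 74, 42  ⇒  Σ = 307
Area = |Σ|/2 = 153.5.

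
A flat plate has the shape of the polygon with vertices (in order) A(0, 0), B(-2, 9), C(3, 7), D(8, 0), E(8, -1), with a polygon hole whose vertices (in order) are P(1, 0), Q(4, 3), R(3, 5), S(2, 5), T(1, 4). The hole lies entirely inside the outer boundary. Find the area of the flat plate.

43.5

Outer boundary:
Σ = (0) + (-41) + (-56) + (-8) + (0) = -105
Area = |Σ|/2 = 52.5.
Hole:
Apply the shoelace (surveyor's) formula: 2A = Σ (x_i·y_{i+1} − x_{i+1}·y_i), indices taken mod 5.
Cross-terms: 3, 11, 5, 3, -4  ⇒  Σ = 18
Area = |Σ|/2 = 9.
Net area = 52.5 − 9 = 43.5.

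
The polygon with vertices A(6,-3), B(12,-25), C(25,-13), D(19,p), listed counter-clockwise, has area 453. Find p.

19

Write out the shoelace sum; only the two edges meeting at D involve p:
2·Area = [(25·p − 19·(-13)) + (19·(-3) − 6·p)] + 355
       = 19·p + 545 = 906
⇒ p = 19.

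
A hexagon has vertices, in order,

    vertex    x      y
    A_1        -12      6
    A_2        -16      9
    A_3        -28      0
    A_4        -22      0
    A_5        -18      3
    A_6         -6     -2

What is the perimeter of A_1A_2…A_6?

|A_1A_2| = √((-4)² + (3)²) = √25 = 5
|A_2A_3| = √((-12)² + (-9)²) = √225 = 15
|A_3A_4| = √((6)² + (0)²) = √36 = 6
|A_4A_5| = √((4)² + (3)²) = √25 = 5
|A_5A_6| = √((12)² + (-5)²) = √169 = 13
|A_6A_1| = √((-6)² + (8)²) = √100 = 10
Perimeter = 5 + 15 + 6 + 5 + 13 + 10 = 54.

54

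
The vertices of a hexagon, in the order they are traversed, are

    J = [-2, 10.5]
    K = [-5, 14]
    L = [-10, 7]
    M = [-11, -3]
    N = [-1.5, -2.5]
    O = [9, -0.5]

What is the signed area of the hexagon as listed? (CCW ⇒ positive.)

Apply the shoelace formula: 2A = Σ (x_i·y_{i+1} − x_{i+1}·y_i), indices taken mod 6.
J→K: (-2)(14) − (-5)(10.5) = 24.5
K→L: (-5)(7) − (-10)(14) = 105
L→M: (-10)(-3) − (-11)(7) = 107
M→N: (-11)(-2.5) − (-1.5)(-3) = 23
N→O: (-1.5)(-0.5) − (9)(-2.5) = 23.25
O→J: (9)(10.5) − (-2)(-0.5) = 93.5
Σ = 376.25
Signed area = Σ/2 = 188.125 (positive ⇒ counter-clockwise traversal).

188.125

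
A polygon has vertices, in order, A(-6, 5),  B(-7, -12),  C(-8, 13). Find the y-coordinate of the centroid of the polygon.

2

Apply Gauss's area formula. First the cross-terms c_i = x_i·y_{i+1} − x_{i+1}·y_i:
  107, -187, 38  ⇒  2A = -42, A = -21.
Then Σ (y_i + y_{i+1})·c_i = -252, so ȳ = -252 / (6·(-21)) = 2.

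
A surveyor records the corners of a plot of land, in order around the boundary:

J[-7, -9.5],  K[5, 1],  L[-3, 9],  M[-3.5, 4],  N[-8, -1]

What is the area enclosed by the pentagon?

Apply the shoelace (surveyor's) formula: 2A = Σ (x_i·y_{i+1} − x_{i+1}·y_i), indices taken mod 5.
J→K: (-7)(1) − (5)(-9.5) = 40.5
K→L: (5)(9) − (-3)(1) = 48
L→M: (-3)(4) − (-3.5)(9) = 19.5
M→N: (-3.5)(-1) − (-8)(4) = 35.5
N→J: (-8)(-9.5) − (-7)(-1) = 69
Σ = 212.5
Area = |Σ|/2 = 106.25.

106.25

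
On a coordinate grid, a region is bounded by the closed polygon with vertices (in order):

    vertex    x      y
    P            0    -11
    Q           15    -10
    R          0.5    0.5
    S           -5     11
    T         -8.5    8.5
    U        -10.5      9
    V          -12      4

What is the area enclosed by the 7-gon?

Apply the shoelace (surveyor's) formula: 2A = Σ (x_i·y_{i+1} − x_{i+1}·y_i), indices taken mod 7.
Σ = (165) + (12.5) + (8) + (51) + (12.75) + (66) + (132) = 447.25
Area = |Σ|/2 = 223.625.

223.625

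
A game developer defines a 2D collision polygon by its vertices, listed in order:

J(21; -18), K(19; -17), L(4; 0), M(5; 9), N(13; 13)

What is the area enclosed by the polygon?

J→K: (21)(-17) − (19)(-18) = -15
K→L: (19)(0) − (4)(-17) = 68
L→M: (4)(9) − (5)(0) = 36
M→N: (5)(13) − (13)(9) = -52
N→J: (13)(-18) − (21)(13) = -507
Σ = -470
Area = |Σ|/2 = 235.

235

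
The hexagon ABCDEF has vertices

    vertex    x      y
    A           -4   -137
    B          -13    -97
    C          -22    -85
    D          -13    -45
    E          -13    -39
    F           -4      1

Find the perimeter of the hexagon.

282

|AB| = √((-9)² + (40)²) = √1681 = 41
|BC| = √((-9)² + (12)²) = √225 = 15
|CD| = √((9)² + (40)²) = √1681 = 41
|DE| = √((0)² + (6)²) = √36 = 6
|EF| = √((9)² + (40)²) = √1681 = 41
|FA| = √((0)² + (-138)²) = √19044 = 138
Perimeter = 41 + 15 + 41 + 6 + 41 + 138 = 282.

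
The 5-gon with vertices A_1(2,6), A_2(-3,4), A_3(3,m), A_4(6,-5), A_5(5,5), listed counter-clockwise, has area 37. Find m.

The doubled signed area Σ (x_i y_{i+1} − x_{i+1} y_i) is linear in m.
With m=0 it equals 74; the coefficient of m is -9 (from the two edges through A_3).
So -9·m + 74 = 2·37 = 74 ⇒ m = 0.

0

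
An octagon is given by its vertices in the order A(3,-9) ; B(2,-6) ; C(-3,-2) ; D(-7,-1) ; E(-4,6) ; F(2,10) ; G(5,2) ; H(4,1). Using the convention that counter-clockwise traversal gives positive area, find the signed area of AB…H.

-109.5

Apply the surveyor's formula: 2A = Σ (x_i·y_{i+1} − x_{i+1}·y_i), indices taken mod 8.
Σ = (0) + (-22) + (-11) + (-46) + (-52) + (-46) + (-3) + (-39) = -219
Signed area = Σ/2 = -109.5 (negative ⇒ clockwise traversal).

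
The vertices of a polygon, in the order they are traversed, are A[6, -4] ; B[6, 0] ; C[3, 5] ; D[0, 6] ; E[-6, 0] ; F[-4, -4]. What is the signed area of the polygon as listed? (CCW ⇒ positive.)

86

Σ = (24) + (30) + (18) + (36) + (24) + (40) = 172
Signed area = Σ/2 = 86 (positive ⇒ counter-clockwise traversal).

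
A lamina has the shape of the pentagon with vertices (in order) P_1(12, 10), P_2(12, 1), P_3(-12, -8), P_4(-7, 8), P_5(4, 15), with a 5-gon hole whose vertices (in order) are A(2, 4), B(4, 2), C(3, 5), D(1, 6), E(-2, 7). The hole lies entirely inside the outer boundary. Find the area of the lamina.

Outer boundary:
Apply Gauss's area formula: 2A = Σ (x_i·y_{i+1} − x_{i+1}·y_i), indices taken mod 5.
Σ = (-108) + (-84) + (-152) + (-137) + (-140) = -621
Area = |Σ|/2 = 310.5.
Hole:
Apply the shoelace (surveyor's) formula: 2A = Σ (x_i·y_{i+1} − x_{i+1}·y_i), indices taken mod 5.
A→B: (2)(2) − (4)(4) = -12
B→C: (4)(5) − (3)(2) = 14
C→D: (3)(6) − (1)(5) = 13
D→E: (1)(7) − (-2)(6) = 19
E→A: (-2)(4) − (2)(7) = -22
Σ = 12
Area = |Σ|/2 = 6.
Net area = 310.5 − 6 = 304.5.

304.5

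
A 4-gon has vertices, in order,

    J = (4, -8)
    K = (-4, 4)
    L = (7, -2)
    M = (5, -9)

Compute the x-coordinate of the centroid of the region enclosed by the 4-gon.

244/93

Apply Gauss's area formula. First the cross-terms c_i = x_i·y_{i+1} − x_{i+1}·y_i:
  -16, -20, -53, -4  ⇒  2A = -93, A = -46.5.
Then Σ (x_i + x_{i+1})·c_i = -732, so x̄ = -732 / (6·(-46.5)) = 244/93.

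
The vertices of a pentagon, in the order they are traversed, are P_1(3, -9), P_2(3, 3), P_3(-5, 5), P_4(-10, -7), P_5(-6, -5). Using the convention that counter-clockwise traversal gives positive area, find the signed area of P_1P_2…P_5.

Cross-terms: 36, 30, 85, 8, 69  ⇒  Σ = 228
Signed area = Σ/2 = 114 (positive ⇒ counter-clockwise traversal).

114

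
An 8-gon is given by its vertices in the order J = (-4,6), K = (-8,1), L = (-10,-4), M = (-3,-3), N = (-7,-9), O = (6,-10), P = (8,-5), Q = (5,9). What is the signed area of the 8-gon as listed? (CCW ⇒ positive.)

223.5

Apply the shoelace formula: 2A = Σ (x_i·y_{i+1} − x_{i+1}·y_i), indices taken mod 8.
J→K: (-4)(1) − (-8)(6) = 44
K→L: (-8)(-4) − (-10)(1) = 42
L→M: (-10)(-3) − (-3)(-4) = 18
M→N: (-3)(-9) − (-7)(-3) = 6
N→O: (-7)(-10) − (6)(-9) = 124
O→P: (6)(-5) − (8)(-10) = 50
P→Q: (8)(9) − (5)(-5) = 97
Q→J: (5)(6) − (-4)(9) = 66
Σ = 447
Signed area = Σ/2 = 223.5 (positive ⇒ counter-clockwise traversal).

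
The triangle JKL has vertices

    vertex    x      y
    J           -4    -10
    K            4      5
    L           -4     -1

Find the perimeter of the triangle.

36

|JK| = √((8)² + (15)²) = √289 = 17
|KL| = √((-8)² + (-6)²) = √100 = 10
|LJ| = √((0)² + (-9)²) = √81 = 9
Perimeter = 17 + 10 + 9 = 36.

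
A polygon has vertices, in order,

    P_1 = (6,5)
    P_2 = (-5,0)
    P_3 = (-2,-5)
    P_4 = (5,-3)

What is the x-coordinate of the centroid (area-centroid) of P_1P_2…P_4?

Apply the shoelace (surveyor's) formula. First the cross-terms c_i = x_i·y_{i+1} − x_{i+1}·y_i:
  25, 25, 31, 43  ⇒  2A = 124, A = 62.
Then Σ (x_i + x_{i+1})·c_i = 416, so x̄ = 416 / (6·62) = 104/93.

104/93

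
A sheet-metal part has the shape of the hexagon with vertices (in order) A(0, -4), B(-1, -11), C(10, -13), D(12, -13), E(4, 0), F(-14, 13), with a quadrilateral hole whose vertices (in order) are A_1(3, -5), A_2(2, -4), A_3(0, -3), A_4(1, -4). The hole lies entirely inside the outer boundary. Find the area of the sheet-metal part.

Outer boundary:
Apply the surveyor's formula: 2A = Σ (x_i·y_{i+1} − x_{i+1}·y_i), indices taken mod 6.
Cross-terms: -4, 123, 26, 52, 52, 56  ⇒  Σ = 305
Area = |Σ|/2 = 152.5.
Hole:
Σ = (-2) + (-6) + (3) + (7) = 2
Area = |Σ|/2 = 1.
Net area = 152.5 − 1 = 151.5.

151.5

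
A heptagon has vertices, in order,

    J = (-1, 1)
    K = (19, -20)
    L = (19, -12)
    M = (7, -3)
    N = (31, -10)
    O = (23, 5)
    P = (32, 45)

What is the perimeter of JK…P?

190

|JK| = √((20)² + (-21)²) = √841 = 29
|KL| = √((0)² + (8)²) = √64 = 8
|LM| = √((-12)² + (9)²) = √225 = 15
|MN| = √((24)² + (-7)²) = √625 = 25
|NO| = √((-8)² + (15)²) = √289 = 17
|OP| = √((9)² + (40)²) = √1681 = 41
|PJ| = √((-33)² + (-44)²) = √3025 = 55
Perimeter = 29 + 8 + 15 + 25 + 17 + 41 + 55 = 190.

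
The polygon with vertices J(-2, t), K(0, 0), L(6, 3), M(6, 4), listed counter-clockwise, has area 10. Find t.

1

The doubled signed area Σ (x_i y_{i+1} − x_{i+1} y_i) is linear in t.
With t=0 it equals 14; the coefficient of t is 6 (from the two edges through J).
So 6·t + 14 = 2·10 = 20 ⇒ t = 1.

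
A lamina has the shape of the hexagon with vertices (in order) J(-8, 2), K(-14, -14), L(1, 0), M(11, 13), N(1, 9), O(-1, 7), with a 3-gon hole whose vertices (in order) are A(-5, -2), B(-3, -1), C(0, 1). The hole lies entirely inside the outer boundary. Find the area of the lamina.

161

Outer boundary:
Apply the shoelace formula: 2A = Σ (x_i·y_{i+1} − x_{i+1}·y_i), indices taken mod 6.
Cross-terms: 140, 14, 13, 86, 16, 54  ⇒  Σ = 323
Area = |Σ|/2 = 161.5.
Hole:
A→B: (-5)(-1) − (-3)(-2) = -1
B→C: (-3)(1) − (0)(-1) = -3
C→A: (0)(-2) − (-5)(1) = 5
Σ = 1
Area = |Σ|/2 = 0.5.
Net area = 161.5 − 0.5 = 161.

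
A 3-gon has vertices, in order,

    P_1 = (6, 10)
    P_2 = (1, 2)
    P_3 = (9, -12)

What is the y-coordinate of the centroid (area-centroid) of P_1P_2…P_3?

Apply the surveyor's formula. First the cross-terms c_i = x_i·y_{i+1} − x_{i+1}·y_i:
  2, -30, 162  ⇒  2A = 134, A = 67.
Then Σ (y_i + y_{i+1})·c_i = 0, so ȳ = 0 / (6·67) = 0.

0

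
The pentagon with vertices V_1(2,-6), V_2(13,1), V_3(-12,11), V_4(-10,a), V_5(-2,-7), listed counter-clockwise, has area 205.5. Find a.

Write out the shoelace sum; only the two edges meeting at V_4 involve a:
2·Area = [((-12)·a − (-10)·11) + ((-10)·(-7) − (-2)·a)] + 261
       = -10·a + 441 = 411
⇒ a = 3.

3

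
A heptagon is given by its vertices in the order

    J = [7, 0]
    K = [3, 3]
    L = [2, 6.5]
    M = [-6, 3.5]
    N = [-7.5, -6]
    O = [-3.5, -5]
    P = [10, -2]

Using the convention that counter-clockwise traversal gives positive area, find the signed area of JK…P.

115.125

Apply the shoelace (surveyor's) formula: 2A = Σ (x_i·y_{i+1} − x_{i+1}·y_i), indices taken mod 7.
J→K: (7)(3) − (3)(0) = 21
K→L: (3)(6.5) − (2)(3) = 13.5
L→M: (2)(3.5) − (-6)(6.5) = 46
M→N: (-6)(-6) − (-7.5)(3.5) = 62.25
N→O: (-7.5)(-5) − (-3.5)(-6) = 16.5
O→P: (-3.5)(-2) − (10)(-5) = 57
P→J: (10)(0) − (7)(-2) = 14
Σ = 230.25
Signed area = Σ/2 = 115.125 (positive ⇒ counter-clockwise traversal).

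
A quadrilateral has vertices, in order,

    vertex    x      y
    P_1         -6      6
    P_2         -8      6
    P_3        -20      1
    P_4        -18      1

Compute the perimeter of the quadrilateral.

|P_1P_2| = √((-2)² + (0)²) = √4 = 2
|P_2P_3| = √((-12)² + (-5)²) = √169 = 13
|P_3P_4| = √((2)² + (0)²) = √4 = 2
|P_4P_1| = √((12)² + (5)²) = √169 = 13
Perimeter = 2 + 13 + 2 + 13 = 30.

30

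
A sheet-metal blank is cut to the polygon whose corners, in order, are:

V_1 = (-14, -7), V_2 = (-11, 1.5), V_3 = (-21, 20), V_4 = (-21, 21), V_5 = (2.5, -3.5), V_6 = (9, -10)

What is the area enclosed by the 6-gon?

Cross-terms: -98, -188.5, -21, 21, 6.5, -203  ⇒  Σ = -483
Area = |Σ|/2 = 241.5.

241.5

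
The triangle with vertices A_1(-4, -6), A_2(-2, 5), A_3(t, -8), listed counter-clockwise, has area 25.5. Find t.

-9

Write out the shoelace sum; only the two edges meeting at A_3 involve t:
2·Area = [((-2)·(-8) − t·5) + (t·(-6) − (-4)·(-8))] + -32
       = -11·t + -48 = 51
⇒ t = -9.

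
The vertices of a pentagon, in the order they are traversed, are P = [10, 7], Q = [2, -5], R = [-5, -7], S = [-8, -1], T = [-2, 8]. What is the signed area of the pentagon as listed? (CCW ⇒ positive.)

-157

Cross-terms: -64, -39, -51, -66, -94  ⇒  Σ = -314
Signed area = Σ/2 = -157 (negative ⇒ clockwise traversal).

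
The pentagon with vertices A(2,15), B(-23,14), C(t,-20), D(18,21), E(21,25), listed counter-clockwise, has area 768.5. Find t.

10

Write out the shoelace sum; only the two edges meeting at C involve t:
2·Area = [((-23)·(-20) − t·14) + (t·21 − 18·(-20))] + 647
       = 7·t + 1467 = 1537
⇒ t = 10.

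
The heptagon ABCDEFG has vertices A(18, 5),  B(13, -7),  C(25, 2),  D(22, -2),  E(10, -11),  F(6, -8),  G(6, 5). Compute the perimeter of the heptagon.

78

|AB| = √((-5)² + (-12)²) = √169 = 13
|BC| = √((12)² + (9)²) = √225 = 15
|CD| = √((-3)² + (-4)²) = √25 = 5
|DE| = √((-12)² + (-9)²) = √225 = 15
|EF| = √((-4)² + (3)²) = √25 = 5
|FG| = √((0)² + (13)²) = √169 = 13
|GA| = √((12)² + (0)²) = √144 = 12
Perimeter = 13 + 15 + 5 + 15 + 5 + 13 + 12 = 78.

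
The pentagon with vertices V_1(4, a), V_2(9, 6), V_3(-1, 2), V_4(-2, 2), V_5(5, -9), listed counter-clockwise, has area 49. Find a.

-1

The doubled signed area Σ (x_i y_{i+1} − x_{i+1} y_i) is linear in a.
With a=0 it equals 94; the coefficient of a is -4 (from the two edges through V_1).
So -4·a + 94 = 2·49 = 98 ⇒ a = -1.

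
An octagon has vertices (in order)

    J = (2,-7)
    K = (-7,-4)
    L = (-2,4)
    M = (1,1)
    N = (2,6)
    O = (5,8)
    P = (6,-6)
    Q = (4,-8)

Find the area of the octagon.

111.5

Σ = (-57) + (-36) + (-6) + (4) + (-14) + (-78) + (-24) + (-12) = -223
Area = |Σ|/2 = 111.5.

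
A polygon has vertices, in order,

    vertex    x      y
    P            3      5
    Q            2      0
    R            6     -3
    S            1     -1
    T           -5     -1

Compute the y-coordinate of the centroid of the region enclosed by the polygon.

Apply the shoelace formula. First the cross-terms c_i = x_i·y_{i+1} − x_{i+1}·y_i:
  -10, -6, -3, -6, -22  ⇒  2A = -47, A = -23.5.
Then Σ (y_i + y_{i+1})·c_i = -96, so ȳ = -96 / (6·(-23.5)) = 32/47.

32/47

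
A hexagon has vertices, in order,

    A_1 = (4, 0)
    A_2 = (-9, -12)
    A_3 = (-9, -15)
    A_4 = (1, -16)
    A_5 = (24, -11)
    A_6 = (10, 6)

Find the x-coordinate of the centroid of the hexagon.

413/57

Apply Gauss's area formula. First the cross-terms c_i = x_i·y_{i+1} − x_{i+1}·y_i:
  -48, 27, 159, 373, 254, -24  ⇒  2A = 741, A = 370.5.
Then Σ (x_i + x_{i+1})·c_i = 16107, so x̄ = 16107 / (6·370.5) = 413/57.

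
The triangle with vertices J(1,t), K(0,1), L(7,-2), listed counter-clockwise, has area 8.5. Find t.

The doubled signed area Σ (x_i y_{i+1} − x_{i+1} y_i) is linear in t.
With t=0 it equals -4; the coefficient of t is 7 (from the two edges through J).
So 7·t + -4 = 2·8.5 = 17 ⇒ t = 3.

3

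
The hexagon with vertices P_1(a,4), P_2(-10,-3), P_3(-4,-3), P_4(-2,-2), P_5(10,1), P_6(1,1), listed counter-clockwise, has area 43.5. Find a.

The doubled signed area Σ (x_i y_{i+1} − x_{i+1} y_i) is linear in a.
With a=0 it equals 91; the coefficient of a is -4 (from the two edges through P_1).
So -4·a + 91 = 2·43.5 = 87 ⇒ a = 1.

1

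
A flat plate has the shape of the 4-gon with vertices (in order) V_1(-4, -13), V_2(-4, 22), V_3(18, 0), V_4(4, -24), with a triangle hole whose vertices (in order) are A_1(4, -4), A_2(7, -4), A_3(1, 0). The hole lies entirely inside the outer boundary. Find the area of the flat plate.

552

Outer boundary:
Apply the shoelace (surveyor's) formula: 2A = Σ (x_i·y_{i+1} − x_{i+1}·y_i), indices taken mod 4.
Σ = (-140) + (-396) + (-432) + (-148) = -1116
Area = |Σ|/2 = 558.
Hole:
Σ = (12) + (4) + (-4) = 12
Area = |Σ|/2 = 6.
Net area = 558 − 6 = 552.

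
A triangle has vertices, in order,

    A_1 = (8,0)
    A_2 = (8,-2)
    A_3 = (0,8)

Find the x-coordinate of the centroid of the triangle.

Apply the shoelace (surveyor's) formula. First the cross-terms c_i = x_i·y_{i+1} − x_{i+1}·y_i:
  -16, 64, -64  ⇒  2A = -16, A = -8.
Then Σ (x_i + x_{i+1})·c_i = -256, so x̄ = -256 / (6·(-8)) = 16/3.

16/3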